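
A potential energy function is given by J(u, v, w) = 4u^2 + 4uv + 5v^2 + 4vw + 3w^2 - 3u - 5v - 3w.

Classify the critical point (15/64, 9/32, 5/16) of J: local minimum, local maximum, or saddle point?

local minimum

The Hessian is constant: H = [[8, 4, 0], [4, 10, 4], [0, 4, 6]].
Leading principal minors: Δ₁ = 8, Δ₂ = 64, Δ₃ = 256.
All leading minors are positive, so H is positive definite: a local minimum.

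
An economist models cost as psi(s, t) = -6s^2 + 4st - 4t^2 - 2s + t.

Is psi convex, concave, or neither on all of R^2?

concave

psi is quadratic, so its Hessian is the constant matrix H = [[-12, 4], [4, -8]].
det(H) = 80, tr(H) = -20.
det(H) > 0 and tr(H) < 0, so H is negative definite everywhere: concave.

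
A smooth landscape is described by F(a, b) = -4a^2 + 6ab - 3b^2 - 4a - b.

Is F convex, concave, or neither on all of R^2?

F is quadratic, so its Hessian is the constant matrix H = [[-8, 6], [6, -6]].
det(H) = 12, tr(H) = -14.
det(H) > 0 and tr(H) < 0, so H is negative definite everywhere: concave.

concave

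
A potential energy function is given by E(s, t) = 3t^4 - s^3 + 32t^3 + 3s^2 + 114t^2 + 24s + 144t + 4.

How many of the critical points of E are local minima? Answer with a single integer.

E separates as a function of s plus a function of t, so ∇E=0 decouples.
∂E/∂s = -3(s - 4)(s + 2) = 0 at s ∈ {-2, 4}; ∂E/∂t = 12(t + 1)(t + 3)(t + 4) = 0 at t ∈ {-4, -3, -1}.
The Hessian is diagonal: diag(E_ss, E_tt). Second derivatives: E_ss(-2)=18, E_ss(4)=-18; E_tt(-4)=36, E_tt(-3)=-24, E_tt(-1)=72.
Local minima occur where both diagonal entries positive: (-2, -4), (-2, -1). Count: 2.

2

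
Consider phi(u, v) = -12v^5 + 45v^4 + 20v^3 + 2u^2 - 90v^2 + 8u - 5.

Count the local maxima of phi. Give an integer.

phi separates as a function of u plus a function of v, so ∇phi=0 decouples.
∂phi/∂u = 4(u + 2) = 0 at u ∈ {-2}; ∂phi/∂v = -60v(v - 3)(v - 1)(v + 1) = 0 at v ∈ {-1, 0, 1, 3}.
The Hessian is diagonal: diag(phi_uu, phi_vv). Second derivatives: phi_uu(-2)=4; phi_vv(-1)=480, phi_vv(0)=-180, phi_vv(1)=240, phi_vv(3)=-1440.
Local maxima occur where both diagonal entries negative: none. Count: 0.

0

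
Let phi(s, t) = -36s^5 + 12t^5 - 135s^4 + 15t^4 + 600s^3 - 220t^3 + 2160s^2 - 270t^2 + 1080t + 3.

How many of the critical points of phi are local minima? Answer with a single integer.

phi separates as a function of s plus a function of t, so ∇phi=0 decouples.
∂phi/∂s = -180s(s - 3)(s + 2)(s + 4) = 0 at s ∈ {-4, -2, 0, 3}; ∂phi/∂t = 60(t - 3)(t - 1)(t + 2)(t + 3) = 0 at t ∈ {-3, -2, 1, 3}.
The Hessian is diagonal: diag(phi_ss, phi_tt). Second derivatives: phi_ss(-4)=10080, phi_ss(-2)=-3600, phi_ss(0)=4320, phi_ss(3)=-18900; phi_tt(-3)=-1440, phi_tt(-2)=900, phi_tt(1)=-1440, phi_tt(3)=3600.
Local minima occur where both diagonal entries positive: (-4, -2), (-4, 3), (0, -2), (0, 3). Count: 4.

4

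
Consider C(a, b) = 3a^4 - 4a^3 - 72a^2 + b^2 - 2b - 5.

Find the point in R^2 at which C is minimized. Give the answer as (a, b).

(4, 1)

C(a,b) separates as P(a) + Q(b) − 5, so its minimum is min P + min Q − 5.
P'(a) = 12a(a - 4)(a + 3) vanishes at a ∈ {-3, 0, 4}; Q'(b) = 2b - 2 vanishes at b ∈ {1}.
Local minima of P (where P''>0): P(-3)=-297, P(4)=-640. Local minima of Q: Q(1)=-1.
So the global minimum of C is P(4) + Q(1) − 5 = -640 − 1 − 5 = -646, attained at (4, 1).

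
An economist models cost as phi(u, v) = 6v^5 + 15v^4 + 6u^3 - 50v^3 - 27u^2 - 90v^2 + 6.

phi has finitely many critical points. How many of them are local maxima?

2

phi separates as a function of u plus a function of v, so ∇phi=0 decouples.
∂phi/∂u = 18u(u - 3) = 0 at u ∈ {0, 3}; ∂phi/∂v = 30v(v - 2)(v + 1)(v + 3) = 0 at v ∈ {-3, -1, 0, 2}.
The Hessian is diagonal: diag(phi_uu, phi_vv). Second derivatives: phi_uu(0)=-54, phi_uu(3)=54; phi_vv(-3)=-900, phi_vv(-1)=180, phi_vv(0)=-180, phi_vv(2)=900.
Local maxima occur where both diagonal entries negative: (0, -3), (0, 0). Count: 2.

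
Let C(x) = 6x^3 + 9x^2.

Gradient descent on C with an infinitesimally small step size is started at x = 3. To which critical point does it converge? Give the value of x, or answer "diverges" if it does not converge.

C'(x) = 18x(x + 1), so C'(3) = 216.
Gradient descent moves in the -C' direction, i.e. x is decreasing.
The nearest critical point in that direction is x = 0, where C'' = 18 > 0 (a local minimum). The iterate converges there.

0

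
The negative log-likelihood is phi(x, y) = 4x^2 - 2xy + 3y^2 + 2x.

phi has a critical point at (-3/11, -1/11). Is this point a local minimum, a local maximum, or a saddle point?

The Hessian of phi is constant: H = [[8, -2], [-2, 6]].
det(H) = 8·6 − (-2)² = 44.
det(H) > 0 and tr(H) = 14 > 0, so H is positive definite and the point is a local minimum.

local minimum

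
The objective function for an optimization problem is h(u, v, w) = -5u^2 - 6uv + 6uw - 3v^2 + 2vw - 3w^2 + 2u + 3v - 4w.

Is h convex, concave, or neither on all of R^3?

concave

h is quadratic, so its Hessian is the constant matrix H = [[-10, -6, 6], [-6, -6, 2], [6, 2, -6]].
Leading principal minors: -10, 24, -32.
Signs alternate −, +, − ⇒ H ≺ 0 ⇒ concave.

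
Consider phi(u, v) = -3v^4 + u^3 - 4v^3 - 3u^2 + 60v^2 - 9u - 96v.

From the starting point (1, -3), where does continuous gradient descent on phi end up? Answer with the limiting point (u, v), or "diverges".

phi is separable, so gradient descent decouples: u follows -∂phi/∂u, v follows -∂phi/∂v.
∂phi/∂u = 3(u - 3)(u + 1); at u=1 this is -12, so u increases.
∂phi/∂v = -12(v - 2)(v - 1)(v + 4); at v=-3 this is -240, so v increases.
u converges to its nearest critical value 3 (a local min of the u-part); v converges to 1. The iterate converges to (3, 1).

(3, 1)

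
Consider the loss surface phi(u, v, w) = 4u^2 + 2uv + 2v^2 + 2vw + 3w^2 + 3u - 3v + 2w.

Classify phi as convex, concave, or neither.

phi is quadratic, so its Hessian is the constant matrix H = [[8, 2, 0], [2, 4, 2], [0, 2, 6]].
Leading principal minors: 8, 28, 136.
All positive ⇒ H ≻ 0 ⇒ convex.

convex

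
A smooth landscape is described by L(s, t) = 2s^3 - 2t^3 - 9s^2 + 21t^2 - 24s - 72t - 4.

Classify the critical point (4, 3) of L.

local minimum

The mixed partial ∂²L/∂s∂t is 0, so the Hessian at any point is diag(L_ss, L_tt) = diag(6(2s - 3), 6(-2t + 7)).
At (4, 3): H = diag(30, 6).
Both eigenvalues are positive, so H is positive definite: a local minimum.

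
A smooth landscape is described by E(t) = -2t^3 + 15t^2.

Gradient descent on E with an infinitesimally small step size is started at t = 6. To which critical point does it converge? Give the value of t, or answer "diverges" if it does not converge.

diverges

E'(t) = -6t(t - 5), so E'(6) = -36.
Gradient descent moves in the -E' direction, i.e. t is increasing.
There is no critical point above t=6, and E' keeps the same sign, so the iterate runs off to +∞.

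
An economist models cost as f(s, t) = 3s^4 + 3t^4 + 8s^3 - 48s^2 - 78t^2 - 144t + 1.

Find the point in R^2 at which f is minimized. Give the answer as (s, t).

(-4, 4)

f(s,t) separates as P(s) + Q(t) + 1, so its minimum is min P + min Q + 1.
P'(s) = 12s(s - 2)(s + 4) vanishes at s ∈ {-4, 0, 2}; Q'(t) = 12(t - 4)(t + 1)(t + 3) vanishes at t ∈ {-3, -1, 4}.
Local minima of P (where P''>0): P(-4)=-512, P(2)=-80. Local minima of Q: Q(-3)=-27, Q(4)=-1056.
So the global minimum of f is P(-4) + Q(4) + 1 = -512 − 1056 + 1 = -1567, attained at (-4, 4).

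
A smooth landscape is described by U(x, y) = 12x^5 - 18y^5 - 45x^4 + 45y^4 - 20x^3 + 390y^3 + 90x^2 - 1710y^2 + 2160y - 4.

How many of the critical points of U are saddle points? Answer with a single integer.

8

U separates as a function of x plus a function of y, so ∇U=0 decouples.
∂U/∂x = 60x(x - 3)(x - 1)(x + 1) = 0 at x ∈ {-1, 0, 1, 3}; ∂U/∂y = -90(y - 3)(y - 2)(y - 1)(y + 4) = 0 at y ∈ {-4, 1, 2, 3}.
The Hessian is diagonal: diag(U_xx, U_yy). Second derivatives: U_xx(-1)=-480, U_xx(0)=180, U_xx(1)=-240, U_xx(3)=1440; U_yy(-4)=18900, U_yy(1)=-900, U_yy(2)=540, U_yy(3)=-1260.
Saddle points occur where the two diagonal entries have opposite signs: (-1, -4), (-1, 2), (0, 1), (0, 3), (1, -4), (1, 2), (3, 1), (3, 3). Count: 8.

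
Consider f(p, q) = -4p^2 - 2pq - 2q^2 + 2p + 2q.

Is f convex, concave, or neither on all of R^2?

concave

f is quadratic, so its Hessian is the constant matrix H = [[-8, -2], [-2, -4]].
det(H) = 28, tr(H) = -12.
det(H) > 0 and tr(H) < 0, so H is negative definite everywhere: concave.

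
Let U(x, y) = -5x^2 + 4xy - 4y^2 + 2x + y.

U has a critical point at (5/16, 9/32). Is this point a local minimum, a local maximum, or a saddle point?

The Hessian of U is constant: H = [[-10, 4], [4, -8]].
det(H) = (-10)·(-8) − 4² = 64.
det(H) > 0 and tr(H) = -18 < 0, so H is negative definite and the point is a local maximum.

local maximum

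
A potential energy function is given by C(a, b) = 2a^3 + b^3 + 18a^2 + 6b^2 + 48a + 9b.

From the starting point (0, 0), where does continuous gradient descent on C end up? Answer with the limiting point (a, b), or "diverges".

(-2, -1)

C is separable, so gradient descent decouples: a follows -∂C/∂a, b follows -∂C/∂b.
∂C/∂a = 6(a + 2)(a + 4); at a=0 this is 48, so a decreases.
∂C/∂b = 3(b + 1)(b + 3); at b=0 this is 9, so b decreases.
a converges to its nearest critical value -2 (a local min of the a-part); b converges to -1. The iterate converges to (-2, -1).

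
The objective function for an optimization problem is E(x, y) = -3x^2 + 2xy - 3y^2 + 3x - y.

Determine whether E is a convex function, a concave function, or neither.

concave

E is quadratic, so its Hessian is the constant matrix H = [[-6, 2], [2, -6]].
det(H) = 32, tr(H) = -12.
det(H) > 0 and tr(H) < 0, so H is negative definite everywhere: concave.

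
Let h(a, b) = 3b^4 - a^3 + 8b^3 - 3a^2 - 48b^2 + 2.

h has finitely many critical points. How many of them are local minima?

2

h separates as a function of a plus a function of b, so ∇h=0 decouples.
∂h/∂a = -3a(a + 2) = 0 at a ∈ {-2, 0}; ∂h/∂b = 12b(b - 2)(b + 4) = 0 at b ∈ {-4, 0, 2}.
The Hessian is diagonal: diag(h_aa, h_bb). Second derivatives: h_aa(-2)=6, h_aa(0)=-6; h_bb(-4)=288, h_bb(0)=-96, h_bb(2)=144.
Local minima occur where both diagonal entries positive: (-2, -4), (-2, 2). Count: 2.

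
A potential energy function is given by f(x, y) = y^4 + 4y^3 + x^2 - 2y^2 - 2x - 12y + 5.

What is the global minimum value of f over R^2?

-5

f(x,y) separates as P(x) + Q(y) + 5, so its minimum is min P + min Q + 5.
P'(x) = 2x - 2 vanishes at x ∈ {1}; Q'(y) = 4(y - 1)(y + 1)(y + 3) vanishes at y ∈ {-3, -1, 1}.
Local minima of P (where P''>0): P(1)=-1. Local minima of Q: Q(-3)=-9, Q(1)=-9.
So the global minimum of f is P(1) + Q(-3) + 5 = -1 − 9 + 5 = -5, attained at (1, -3).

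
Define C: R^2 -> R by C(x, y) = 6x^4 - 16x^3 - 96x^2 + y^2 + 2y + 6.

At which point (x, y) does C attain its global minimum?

C(x,y) separates as P(x) + Q(y) + 6, so its minimum is min P + min Q + 6.
P'(x) = 24x(x - 4)(x + 2) vanishes at x ∈ {-2, 0, 4}; Q'(y) = 2y + 2 vanishes at y ∈ {-1}.
Local minima of P (where P''>0): P(-2)=-160, P(4)=-1024. Local minima of Q: Q(-1)=-1.
So the global minimum of C is P(4) + Q(-1) + 6 = -1024 − 1 + 6 = -1019, attained at (4, -1).

(4, -1)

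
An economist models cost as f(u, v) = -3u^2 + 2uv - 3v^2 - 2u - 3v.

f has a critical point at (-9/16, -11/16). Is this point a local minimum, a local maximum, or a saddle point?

local maximum

The Hessian of f is constant: H = [[-6, 2], [2, -6]].
det(H) = (-6)·(-6) − 2² = 32.
det(H) > 0 and tr(H) = -12 < 0, so H is negative definite and the point is a local maximum.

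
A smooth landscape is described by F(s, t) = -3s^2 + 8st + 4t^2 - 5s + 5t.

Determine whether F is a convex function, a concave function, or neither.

F is quadratic, so its Hessian is the constant matrix H = [[-6, 8], [8, 8]].
det(H) = -112, tr(H) = 2.
det(H) < 0, so H is indefinite: neither convex nor concave.

neither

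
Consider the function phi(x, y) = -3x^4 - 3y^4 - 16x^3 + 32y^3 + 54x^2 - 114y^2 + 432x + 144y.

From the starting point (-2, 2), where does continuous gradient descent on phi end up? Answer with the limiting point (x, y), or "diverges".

phi is separable, so gradient descent decouples: x follows -∂phi/∂x, y follows -∂phi/∂y.
∂phi/∂x = -12(x - 3)(x + 3)(x + 4); at x=-2 this is 120, so x decreases.
∂phi/∂y = -12(y - 4)(y - 3)(y - 1); at y=2 this is -24, so y increases.
x converges to its nearest critical value -3 (a local min of the x-part); y converges to 3. The iterate converges to (-3, 3).

(-3, 3)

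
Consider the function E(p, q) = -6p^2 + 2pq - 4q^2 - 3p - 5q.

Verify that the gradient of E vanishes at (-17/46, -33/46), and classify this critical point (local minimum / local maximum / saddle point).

local maximum

∇E = (-12p + 2q - 3, 2p - 8q - 5); substituting (-17/46, -33/46) gives ∇E = (0, 0), so (-17/46, -33/46) is indeed a critical point.
The Hessian of E is constant: H = [[-12, 2], [2, -8]].
det(H) = (-12)·(-8) − 2² = 92.
det(H) > 0 and tr(H) = -20 < 0, so H is negative definite and the point is a local maximum.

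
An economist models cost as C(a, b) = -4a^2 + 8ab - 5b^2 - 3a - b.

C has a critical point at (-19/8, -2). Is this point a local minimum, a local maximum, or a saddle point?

The Hessian of C is constant: H = [[-8, 8], [8, -10]].
det(H) = (-8)·(-10) − 8² = 16.
det(H) > 0 and tr(H) = -18 < 0, so H is negative definite and the point is a local maximum.

local maximum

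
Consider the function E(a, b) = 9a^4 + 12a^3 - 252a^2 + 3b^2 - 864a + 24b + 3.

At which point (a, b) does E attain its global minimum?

(4, -4)

E(a,b) separates as P(a) + Q(b) + 3, so its minimum is min P + min Q + 3.
P'(a) = 36(a - 4)(a + 2)(a + 3) vanishes at a ∈ {-3, -2, 4}; Q'(b) = 6b + 24 vanishes at b ∈ {-4}.
Local minima of P (where P''>0): P(-3)=729, P(4)=-4416. Local minima of Q: Q(-4)=-48.
So the global minimum of E is P(4) + Q(-4) + 3 = -4416 − 48 + 3 = -4461, attained at (4, -4).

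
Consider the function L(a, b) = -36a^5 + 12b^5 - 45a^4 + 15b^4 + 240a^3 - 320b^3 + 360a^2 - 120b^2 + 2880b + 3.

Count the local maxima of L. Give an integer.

L separates as a function of a plus a function of b, so ∇L=0 decouples.
∂L/∂a = -180a(a - 2)(a + 1)(a + 2) = 0 at a ∈ {-2, -1, 0, 2}; ∂L/∂b = 60(b - 3)(b - 2)(b + 2)(b + 4) = 0 at b ∈ {-4, -2, 2, 3}.
The Hessian is diagonal: diag(L_aa, L_bb). Second derivatives: L_aa(-2)=1440, L_aa(-1)=-540, L_aa(0)=720, L_aa(2)=-4320; L_bb(-4)=-5040, L_bb(-2)=2400, L_bb(2)=-1440, L_bb(3)=2100.
Local maxima occur where both diagonal entries negative: (-1, -4), (-1, 2), (2, -4), (2, 2). Count: 4.

4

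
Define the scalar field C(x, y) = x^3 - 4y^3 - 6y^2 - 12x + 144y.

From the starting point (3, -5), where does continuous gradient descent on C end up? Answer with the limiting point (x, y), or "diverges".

(2, -4)

C is separable, so gradient descent decouples: x follows -∂C/∂x, y follows -∂C/∂y.
∂C/∂x = 3(x - 2)(x + 2); at x=3 this is 15, so x decreases.
∂C/∂y = -12(y - 3)(y + 4); at y=-5 this is -96, so y increases.
x converges to its nearest critical value 2 (a local min of the x-part); y converges to -4. The iterate converges to (2, -4).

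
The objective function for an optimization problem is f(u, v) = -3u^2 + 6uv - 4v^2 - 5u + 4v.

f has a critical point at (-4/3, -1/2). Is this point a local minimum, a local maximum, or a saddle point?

The Hessian of f is constant: H = [[-6, 6], [6, -8]].
det(H) = (-6)·(-8) − 6² = 12.
det(H) > 0 and tr(H) = -14 < 0, so H is negative definite and the point is a local maximum.

local maximum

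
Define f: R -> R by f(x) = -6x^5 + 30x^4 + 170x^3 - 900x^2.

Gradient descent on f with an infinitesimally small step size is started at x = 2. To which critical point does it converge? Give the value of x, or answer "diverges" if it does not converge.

f'(x) = -30x(x - 5)(x - 3)(x + 4), so f'(2) = -1080.
Gradient descent moves in the -f' direction, i.e. x is increasing.
The nearest critical point in that direction is x = 3, where f'' = 1260 > 0 (a local minimum). The iterate converges there.

3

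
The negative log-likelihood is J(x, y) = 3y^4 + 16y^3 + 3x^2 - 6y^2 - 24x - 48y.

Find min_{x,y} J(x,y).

-208

J(x,y) separates as P(x) + Q(y), so its minimum is min P + min Q.
P'(x) = 6x - 24 vanishes at x ∈ {4}; Q'(y) = 12(y - 1)(y + 1)(y + 4) vanishes at y ∈ {-4, -1, 1}.
Local minima of P (where P''>0): P(4)=-48. Local minima of Q: Q(-4)=-160, Q(1)=-35.
So the global minimum of J is P(4) + Q(-4) = -48 − 160 = -208, attained at (4, -4).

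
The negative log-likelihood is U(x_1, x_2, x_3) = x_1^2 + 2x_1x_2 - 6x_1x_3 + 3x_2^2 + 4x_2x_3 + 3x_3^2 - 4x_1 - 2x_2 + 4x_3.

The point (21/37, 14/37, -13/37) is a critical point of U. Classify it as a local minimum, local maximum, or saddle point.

saddle point

The Hessian is constant: H = [[2, 2, -6], [2, 6, 4], [-6, 4, 6]].
Leading principal minors: Δ₁ = 2, Δ₂ = 8, Δ₃ = -296.
The minors fit neither the all-positive nor the alternating-sign pattern, so H is indefinite: a saddle point.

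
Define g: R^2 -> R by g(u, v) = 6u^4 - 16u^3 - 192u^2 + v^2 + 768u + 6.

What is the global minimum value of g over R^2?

g(u,v) separates as P(u) + Q(v) + 6, so its minimum is min P + min Q + 6.
P'(u) = 24(u - 4)(u - 2)(u + 4) vanishes at u ∈ {-4, 2, 4}; Q'(v) = 2v vanishes at v ∈ {0}.
Local minima of P (where P''>0): P(-4)=-3584, P(4)=512. Local minima of Q: Q(0)=0.
So the global minimum of g is P(-4) + Q(0) + 6 = -3584 + 0 + 6 = -3578, attained at (-4, 0).

-3578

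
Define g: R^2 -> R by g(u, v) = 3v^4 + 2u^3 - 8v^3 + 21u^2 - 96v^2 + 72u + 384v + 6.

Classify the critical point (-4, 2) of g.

The mixed partial ∂²g/∂u∂v is 0, so the Hessian at any point is diag(g_uu, g_vv) = diag(6(2u + 7), 12(3v^2 - 4v - 16)).
At (-4, 2): H = diag(-6, -144).
Both eigenvalues are negative, so H is negative definite: a local maximum.

local maximum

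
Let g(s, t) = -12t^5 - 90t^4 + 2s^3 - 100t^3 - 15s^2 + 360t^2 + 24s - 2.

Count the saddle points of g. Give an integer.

4

g separates as a function of s plus a function of t, so ∇g=0 decouples.
∂g/∂s = 6(s - 4)(s - 1) = 0 at s ∈ {1, 4}; ∂g/∂t = -60t(t - 1)(t + 3)(t + 4) = 0 at t ∈ {-4, -3, 0, 1}.
The Hessian is diagonal: diag(g_ss, g_tt). Second derivatives: g_ss(1)=-18, g_ss(4)=18; g_tt(-4)=1200, g_tt(-3)=-720, g_tt(0)=720, g_tt(1)=-1200.
Saddle points occur where the two diagonal entries have opposite signs: (1, -4), (1, 0), (4, -3), (4, 1). Count: 4.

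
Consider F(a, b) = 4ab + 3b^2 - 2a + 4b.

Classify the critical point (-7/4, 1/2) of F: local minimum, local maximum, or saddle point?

The Hessian of F is constant: H = [[0, 4], [4, 6]].
det(H) = 0·6 − 4² = -16.
Since det(H) < 0, H is indefinite and the critical point is a saddle point.

saddle point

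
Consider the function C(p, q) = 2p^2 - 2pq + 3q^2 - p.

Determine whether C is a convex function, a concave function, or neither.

C is quadratic, so its Hessian is the constant matrix H = [[4, -2], [-2, 6]].
det(H) = 20, tr(H) = 10.
det(H) > 0 and tr(H) > 0, so H is positive definite everywhere: convex.

convex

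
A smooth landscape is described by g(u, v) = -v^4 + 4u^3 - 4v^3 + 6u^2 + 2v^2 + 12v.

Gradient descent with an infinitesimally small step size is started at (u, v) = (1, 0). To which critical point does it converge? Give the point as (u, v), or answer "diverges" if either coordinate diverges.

(0, -1)

g is separable, so gradient descent decouples: u follows -∂g/∂u, v follows -∂g/∂v.
∂g/∂u = 12u(u + 1); at u=1 this is 24, so u decreases.
∂g/∂v = -4(v - 1)(v + 1)(v + 3); at v=0 this is 12, so v decreases.
u converges to its nearest critical value 0 (a local min of the u-part); v converges to -1. The iterate converges to (0, -1).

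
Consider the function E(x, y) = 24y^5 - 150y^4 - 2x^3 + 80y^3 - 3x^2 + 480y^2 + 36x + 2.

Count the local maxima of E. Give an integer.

2

E separates as a function of x plus a function of y, so ∇E=0 decouples.
∂E/∂x = -6(x - 2)(x + 3) = 0 at x ∈ {-3, 2}; ∂E/∂y = 120y(y - 4)(y - 2)(y + 1) = 0 at y ∈ {-1, 0, 2, 4}.
The Hessian is diagonal: diag(E_xx, E_yy). Second derivatives: E_xx(-3)=30, E_xx(2)=-30; E_yy(-1)=-1800, E_yy(0)=960, E_yy(2)=-1440, E_yy(4)=4800.
Local maxima occur where both diagonal entries negative: (2, -1), (2, 2). Count: 2.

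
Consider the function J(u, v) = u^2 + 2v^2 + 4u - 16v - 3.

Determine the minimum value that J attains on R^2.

-39

J(u,v) separates as P(u) + Q(v) − 3, so its minimum is min P + min Q − 3.
P'(u) = 2u + 4 vanishes at u ∈ {-2}; Q'(v) = 4v - 16 vanishes at v ∈ {4}.
Local minima of P (where P''>0): P(-2)=-4. Local minima of Q: Q(4)=-32.
So the global minimum of J is P(-2) + Q(4) − 3 = -4 − 32 − 3 = -39, attained at (-2, 4).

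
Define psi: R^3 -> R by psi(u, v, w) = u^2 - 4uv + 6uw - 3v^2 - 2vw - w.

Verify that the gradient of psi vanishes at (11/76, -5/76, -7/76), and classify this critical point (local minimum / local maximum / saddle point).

saddle point

∇psi = (2u - 4v + 6w, -4u - 6v - 2w, 6u - 2v - 1); substituting (11/76, -5/76, -7/76) gives ∇psi = (0, 0, 0), so (11/76, -5/76, -7/76) is indeed a critical point.
The Hessian is constant: H = [[2, -4, 6], [-4, -6, -2], [6, -2, 0]].
Leading principal minors: Δ₁ = 2, Δ₂ = -28, Δ₃ = 304.
The minors fit neither the all-positive nor the alternating-sign pattern, so H is indefinite: a saddle point.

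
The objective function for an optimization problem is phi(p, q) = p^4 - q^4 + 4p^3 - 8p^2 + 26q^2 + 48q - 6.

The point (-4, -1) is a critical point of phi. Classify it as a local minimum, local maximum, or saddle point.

The mixed partial ∂²phi/∂p∂q is 0, so the Hessian at any point is diag(phi_pp, phi_qq) = diag(4(3p^2 + 6p - 4), 4(-3q^2 + 13)).
At (-4, -1): H = diag(80, 40).
Both eigenvalues are positive, so H is positive definite: a local minimum.

local minimum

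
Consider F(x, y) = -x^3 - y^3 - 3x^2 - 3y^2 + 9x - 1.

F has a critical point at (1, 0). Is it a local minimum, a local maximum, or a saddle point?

The mixed partial ∂²F/∂x∂y is 0, so the Hessian at any point is diag(F_xx, F_yy) = diag(-6(x + 1), -6(y + 1)).
At (1, 0): H = diag(-12, -6).
Both eigenvalues are negative, so H is negative definite: a local maximum.

local maximum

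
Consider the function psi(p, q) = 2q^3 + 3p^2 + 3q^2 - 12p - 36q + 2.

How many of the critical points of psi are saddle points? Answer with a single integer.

psi separates as a function of p plus a function of q, so ∇psi=0 decouples.
∂psi/∂p = 6(p - 2) = 0 at p ∈ {2}; ∂psi/∂q = 6(q - 2)(q + 3) = 0 at q ∈ {-3, 2}.
The Hessian is diagonal: diag(psi_pp, psi_qq). Second derivatives: psi_pp(2)=6; psi_qq(-3)=-30, psi_qq(2)=30.
Saddle points occur where the two diagonal entries have opposite signs: (2, -3). Count: 1.

1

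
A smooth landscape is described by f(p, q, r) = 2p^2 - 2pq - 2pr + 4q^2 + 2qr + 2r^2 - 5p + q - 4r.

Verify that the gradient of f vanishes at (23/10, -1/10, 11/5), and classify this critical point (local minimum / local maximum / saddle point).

local minimum

∇f = (4p - 2q - 2r - 5, -2p + 8q + 2r + 1, -2p + 2q + 4r - 4); substituting (23/10, -1/10, 11/5) gives ∇f = (0, 0, 0), so (23/10, -1/10, 11/5) is indeed a critical point.
The Hessian is constant: H = [[4, -2, -2], [-2, 8, 2], [-2, 2, 4]].
Leading principal minors: Δ₁ = 4, Δ₂ = 28, Δ₃ = 80.
All leading minors are positive, so H is positive definite: a local minimum.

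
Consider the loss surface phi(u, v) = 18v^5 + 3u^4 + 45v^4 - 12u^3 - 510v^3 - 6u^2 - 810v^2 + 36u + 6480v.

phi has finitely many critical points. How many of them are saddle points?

phi separates as a function of u plus a function of v, so ∇phi=0 decouples.
∂phi/∂u = 12(u - 3)(u - 1)(u + 1) = 0 at u ∈ {-1, 1, 3}; ∂phi/∂v = 90(v - 3)(v - 2)(v + 3)(v + 4) = 0 at v ∈ {-4, -3, 2, 3}.
The Hessian is diagonal: diag(phi_uu, phi_vv). Second derivatives: phi_uu(-1)=96, phi_uu(1)=-48, phi_uu(3)=96; phi_vv(-4)=-3780, phi_vv(-3)=2700, phi_vv(2)=-2700, phi_vv(3)=3780.
Saddle points occur where the two diagonal entries have opposite signs: (-1, -4), (-1, 2), (1, -3), (1, 3), (3, -4), (3, 2). Count: 6.

6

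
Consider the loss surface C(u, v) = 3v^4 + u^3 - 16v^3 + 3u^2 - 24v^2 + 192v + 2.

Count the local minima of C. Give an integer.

C separates as a function of u plus a function of v, so ∇C=0 decouples.
∂C/∂u = 3u(u + 2) = 0 at u ∈ {-2, 0}; ∂C/∂v = 12(v - 4)(v - 2)(v + 2) = 0 at v ∈ {-2, 2, 4}.
The Hessian is diagonal: diag(C_uu, C_vv). Second derivatives: C_uu(-2)=-6, C_uu(0)=6; C_vv(-2)=288, C_vv(2)=-96, C_vv(4)=144.
Local minima occur where both diagonal entries positive: (0, -2), (0, 4). Count: 2.

2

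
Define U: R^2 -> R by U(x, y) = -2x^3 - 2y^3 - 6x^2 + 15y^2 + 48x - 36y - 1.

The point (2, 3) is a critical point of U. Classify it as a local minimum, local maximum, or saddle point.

local maximum

The mixed partial ∂²U/∂x∂y is 0, so the Hessian at any point is diag(U_xx, U_yy) = diag(-12(x + 1), 6(-2y + 5)).
At (2, 3): H = diag(-36, -6).
Both eigenvalues are negative, so H is negative definite: a local maximum.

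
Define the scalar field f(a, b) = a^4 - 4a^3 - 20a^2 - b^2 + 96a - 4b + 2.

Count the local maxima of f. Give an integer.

f separates as a function of a plus a function of b, so ∇f=0 decouples.
∂f/∂a = 4(a - 4)(a - 2)(a + 3) = 0 at a ∈ {-3, 2, 4}; ∂f/∂b = -2(b + 2) = 0 at b ∈ {-2}.
The Hessian is diagonal: diag(f_aa, f_bb). Second derivatives: f_aa(-3)=140, f_aa(2)=-40, f_aa(4)=56; f_bb(-2)=-2.
Local maxima occur where both diagonal entries negative: (2, -2). Count: 1.

1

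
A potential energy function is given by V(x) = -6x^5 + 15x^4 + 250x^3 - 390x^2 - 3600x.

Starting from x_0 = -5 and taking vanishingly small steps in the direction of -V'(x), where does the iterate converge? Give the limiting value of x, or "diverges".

V'(x) = -30(x - 5)(x - 3)(x + 2)(x + 4), so V'(-5) = -7200.
Gradient descent moves in the -V' direction, i.e. x is increasing.
The nearest critical point in that direction is x = -4, where V'' = 3780 > 0 (a local minimum). The iterate converges there.

-4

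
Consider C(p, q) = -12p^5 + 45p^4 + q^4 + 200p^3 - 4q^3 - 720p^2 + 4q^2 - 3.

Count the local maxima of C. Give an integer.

2

C separates as a function of p plus a function of q, so ∇C=0 decouples.
∂C/∂p = -60p(p - 4)(p - 2)(p + 3) = 0 at p ∈ {-3, 0, 2, 4}; ∂C/∂q = 4q(q - 2)(q - 1) = 0 at q ∈ {0, 1, 2}.
The Hessian is diagonal: diag(C_pp, C_qq). Second derivatives: C_pp(-3)=6300, C_pp(0)=-1440, C_pp(2)=1200, C_pp(4)=-3360; C_qq(0)=8, C_qq(1)=-4, C_qq(2)=8.
Local maxima occur where both diagonal entries negative: (0, 1), (4, 1). Count: 2.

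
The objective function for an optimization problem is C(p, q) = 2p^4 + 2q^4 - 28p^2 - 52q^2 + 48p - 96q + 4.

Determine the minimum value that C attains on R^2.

-934

C(p,q) separates as A(p) + B(q) + 4, so its minimum is min A + min B + 4.
A'(p) = 8(p - 2)(p - 1)(p + 3) vanishes at p ∈ {-3, 1, 2}; B'(q) = 8(q - 4)(q + 1)(q + 3) vanishes at q ∈ {-3, -1, 4}.
Local minima of A (where A''>0): A(-3)=-234, A(2)=16. Local minima of B: B(-3)=-18, B(4)=-704.
So the global minimum of C is A(-3) + B(4) + 4 = -234 − 704 + 4 = -934, attained at (-3, 4).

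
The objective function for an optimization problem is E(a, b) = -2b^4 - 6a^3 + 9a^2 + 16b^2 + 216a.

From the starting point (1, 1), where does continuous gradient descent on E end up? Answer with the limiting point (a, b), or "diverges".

(-3, 0)

E is separable, so gradient descent decouples: a follows -∂E/∂a, b follows -∂E/∂b.
∂E/∂a = -18(a - 4)(a + 3); at a=1 this is 216, so a decreases.
∂E/∂b = -8b(b - 2)(b + 2); at b=1 this is 24, so b decreases.
a converges to its nearest critical value -3 (a local min of the a-part); b converges to 0. The iterate converges to (-3, 0).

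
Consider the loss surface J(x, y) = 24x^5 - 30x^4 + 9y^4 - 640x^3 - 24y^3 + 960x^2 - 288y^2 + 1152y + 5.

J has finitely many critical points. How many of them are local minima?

J separates as a function of x plus a function of y, so ∇J=0 decouples.
∂J/∂x = 120x(x - 4)(x - 1)(x + 4) = 0 at x ∈ {-4, 0, 1, 4}; ∂J/∂y = 36(y - 4)(y - 2)(y + 4) = 0 at y ∈ {-4, 2, 4}.
The Hessian is diagonal: diag(J_xx, J_yy). Second derivatives: J_xx(-4)=-19200, J_xx(0)=1920, J_xx(1)=-1800, J_xx(4)=11520; J_yy(-4)=1728, J_yy(2)=-432, J_yy(4)=576.
Local minima occur where both diagonal entries positive: (0, -4), (0, 4), (4, -4), (4, 4). Count: 4.

4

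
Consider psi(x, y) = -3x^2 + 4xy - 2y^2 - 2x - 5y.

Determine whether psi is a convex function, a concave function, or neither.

concave

psi is quadratic, so its Hessian is the constant matrix H = [[-6, 4], [4, -4]].
det(H) = 8, tr(H) = -10.
det(H) > 0 and tr(H) < 0, so H is negative definite everywhere: concave.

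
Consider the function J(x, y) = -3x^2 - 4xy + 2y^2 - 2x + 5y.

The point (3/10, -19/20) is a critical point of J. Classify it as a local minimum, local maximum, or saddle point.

The Hessian of J is constant: H = [[-6, -4], [-4, 4]].
det(H) = (-6)·4 − (-4)² = -40.
Since det(H) < 0, H is indefinite and the critical point is a saddle point.

saddle point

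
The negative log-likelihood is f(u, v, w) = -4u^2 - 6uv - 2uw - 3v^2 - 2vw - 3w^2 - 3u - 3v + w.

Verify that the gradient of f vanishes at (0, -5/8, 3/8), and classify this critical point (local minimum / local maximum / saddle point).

∇f = (-8u - 6v - 2w - 3, -6u - 6v - 2w - 3, -2u - 2v - 6w + 1); substituting (0, -5/8, 3/8) gives ∇f = (0, 0, 0), so (0, -5/8, 3/8) is indeed a critical point.
The Hessian is constant: H = [[-8, -6, -2], [-6, -6, -2], [-2, -2, -6]].
Leading principal minors: Δ₁ = -8, Δ₂ = 12, Δ₃ = -64.
The minors alternate sign starting negative (−, +, −), so H is negative definite: a local maximum.

local maximum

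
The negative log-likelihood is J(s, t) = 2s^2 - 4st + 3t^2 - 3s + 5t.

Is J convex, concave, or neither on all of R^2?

convex

J is quadratic, so its Hessian is the constant matrix H = [[4, -4], [-4, 6]].
det(H) = 8, tr(H) = 10.
det(H) > 0 and tr(H) > 0, so H is positive definite everywhere: convex.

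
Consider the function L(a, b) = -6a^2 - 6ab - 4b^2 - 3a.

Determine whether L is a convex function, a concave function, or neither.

concave

L is quadratic, so its Hessian is the constant matrix H = [[-12, -6], [-6, -8]].
det(H) = 60, tr(H) = -20.
det(H) > 0 and tr(H) < 0, so H is negative definite everywhere: concave.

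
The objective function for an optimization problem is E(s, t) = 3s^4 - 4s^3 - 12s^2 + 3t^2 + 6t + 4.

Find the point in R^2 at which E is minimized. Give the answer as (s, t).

(2, -1)

E(s,t) separates as P(s) + Q(t) + 4, so its minimum is min P + min Q + 4.
P'(s) = 12s(s - 2)(s + 1) vanishes at s ∈ {-1, 0, 2}; Q'(t) = 6(t + 1) vanishes at t ∈ {-1}.
Local minima of P (where P''>0): P(-1)=-5, P(2)=-32. Local minima of Q: Q(-1)=-3.
So the global minimum of E is P(2) + Q(-1) + 4 = -32 − 3 + 4 = -31, attained at (2, -1).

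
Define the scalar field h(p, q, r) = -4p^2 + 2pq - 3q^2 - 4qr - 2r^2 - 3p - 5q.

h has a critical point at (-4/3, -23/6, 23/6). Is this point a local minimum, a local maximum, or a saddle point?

local maximum

The Hessian is constant: H = [[-8, 2, 0], [2, -6, -4], [0, -4, -4]].
Leading principal minors: Δ₁ = -8, Δ₂ = 44, Δ₃ = -48.
The minors alternate sign starting negative (−, +, −), so H is negative definite: a local maximum.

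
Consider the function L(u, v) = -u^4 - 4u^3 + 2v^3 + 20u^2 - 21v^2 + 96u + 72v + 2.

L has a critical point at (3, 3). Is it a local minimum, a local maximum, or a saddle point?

local maximum

The mixed partial ∂²L/∂u∂v is 0, so the Hessian at any point is diag(L_uu, L_vv) = diag(4(-3u^2 - 6u + 10), 6(2v - 7)).
At (3, 3): H = diag(-140, -6).
Both eigenvalues are negative, so H is negative definite: a local maximum.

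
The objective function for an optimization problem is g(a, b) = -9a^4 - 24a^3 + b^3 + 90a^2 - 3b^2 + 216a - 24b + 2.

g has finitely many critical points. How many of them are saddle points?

g separates as a function of a plus a function of b, so ∇g=0 decouples.
∂g/∂a = -36(a - 2)(a + 1)(a + 3) = 0 at a ∈ {-3, -1, 2}; ∂g/∂b = 3(b - 4)(b + 2) = 0 at b ∈ {-2, 4}.
The Hessian is diagonal: diag(g_aa, g_bb). Second derivatives: g_aa(-3)=-360, g_aa(-1)=216, g_aa(2)=-540; g_bb(-2)=-18, g_bb(4)=18.
Saddle points occur where the two diagonal entries have opposite signs: (-3, 4), (-1, -2), (2, 4). Count: 3.

3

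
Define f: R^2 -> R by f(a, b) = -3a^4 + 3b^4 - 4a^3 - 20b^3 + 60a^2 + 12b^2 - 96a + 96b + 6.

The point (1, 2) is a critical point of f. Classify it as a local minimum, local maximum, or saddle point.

saddle point

The mixed partial ∂²f/∂a∂b is 0, so the Hessian at any point is diag(f_aa, f_bb) = diag(12(-3a^2 - 2a + 10), 12(3b^2 - 10b + 2)).
At (1, 2): H = diag(60, -72).
The eigenvalues have opposite signs, so H is indefinite: a saddle point.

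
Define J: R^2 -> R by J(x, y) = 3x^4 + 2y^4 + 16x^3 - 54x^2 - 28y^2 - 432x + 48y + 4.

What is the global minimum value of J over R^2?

-1337

J(x,y) separates as P(x) + Q(y) + 4, so its minimum is min P + min Q + 4.
P'(x) = 12(x - 3)(x + 3)(x + 4) vanishes at x ∈ {-4, -3, 3}; Q'(y) = 8(y - 2)(y - 1)(y + 3) vanishes at y ∈ {-3, 1, 2}.
Local minima of P (where P''>0): P(-4)=608, P(3)=-1107. Local minima of Q: Q(-3)=-234, Q(2)=16.
So the global minimum of J is P(3) + Q(-3) + 4 = -1107 − 234 + 4 = -1337, attained at (3, -3).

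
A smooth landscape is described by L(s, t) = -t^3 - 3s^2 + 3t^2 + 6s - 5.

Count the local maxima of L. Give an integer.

1

L separates as a function of s plus a function of t, so ∇L=0 decouples.
∂L/∂s = -6(s - 1) = 0 at s ∈ {1}; ∂L/∂t = -3t(t - 2) = 0 at t ∈ {0, 2}.
The Hessian is diagonal: diag(L_ss, L_tt). Second derivatives: L_ss(1)=-6; L_tt(0)=6, L_tt(2)=-6.
Local maxima occur where both diagonal entries negative: (1, 2). Count: 1.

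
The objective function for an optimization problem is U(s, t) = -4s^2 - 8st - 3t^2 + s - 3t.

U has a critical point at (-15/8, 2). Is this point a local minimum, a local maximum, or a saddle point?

The Hessian of U is constant: H = [[-8, -8], [-8, -6]].
det(H) = (-8)·(-6) − (-8)² = -16.
Since det(H) < 0, H is indefinite and the critical point is a saddle point.

saddle point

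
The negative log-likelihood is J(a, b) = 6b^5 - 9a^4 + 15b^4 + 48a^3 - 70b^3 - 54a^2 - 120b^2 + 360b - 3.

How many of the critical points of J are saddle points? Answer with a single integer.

J separates as a function of a plus a function of b, so ∇J=0 decouples.
∂J/∂a = -36a(a - 3)(a - 1) = 0 at a ∈ {0, 1, 3}; ∂J/∂b = 30(b - 2)(b - 1)(b + 2)(b + 3) = 0 at b ∈ {-3, -2, 1, 2}.
The Hessian is diagonal: diag(J_aa, J_bb). Second derivatives: J_aa(0)=-108, J_aa(1)=72, J_aa(3)=-216; J_bb(-3)=-600, J_bb(-2)=360, J_bb(1)=-360, J_bb(2)=600.
Saddle points occur where the two diagonal entries have opposite signs: (0, -2), (0, 2), (1, -3), (1, 1), (3, -2), (3, 2). Count: 6.

6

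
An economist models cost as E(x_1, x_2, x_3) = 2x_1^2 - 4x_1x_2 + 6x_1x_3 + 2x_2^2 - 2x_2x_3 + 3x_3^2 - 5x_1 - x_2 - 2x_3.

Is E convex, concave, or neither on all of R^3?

neither

E is quadratic, so its Hessian is the constant matrix H = [[4, -4, 6], [-4, 4, -2], [6, -2, 6]].
Leading principal minors: 4, 0, -64.
Neither pattern holds ⇒ H is indefinite ⇒ neither convex nor concave.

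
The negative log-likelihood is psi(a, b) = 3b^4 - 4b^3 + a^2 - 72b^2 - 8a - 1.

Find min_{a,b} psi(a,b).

-657

psi(a,b) separates as P(a) + Q(b) − 1, so its minimum is min P + min Q − 1.
P'(a) = 2a - 8 vanishes at a ∈ {4}; Q'(b) = 12b(b - 4)(b + 3) vanishes at b ∈ {-3, 0, 4}.
Local minima of P (where P''>0): P(4)=-16. Local minima of Q: Q(-3)=-297, Q(4)=-640.
So the global minimum of psi is P(4) + Q(4) − 1 = -16 − 640 − 1 = -657, attained at (4, 4).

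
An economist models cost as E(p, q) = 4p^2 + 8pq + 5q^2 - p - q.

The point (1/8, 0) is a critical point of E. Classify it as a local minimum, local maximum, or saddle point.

local minimum

The Hessian of E is constant: H = [[8, 8], [8, 10]].
det(H) = 8·10 − 8² = 16.
det(H) > 0 and tr(H) = 18 > 0, so H is positive definite and the point is a local minimum.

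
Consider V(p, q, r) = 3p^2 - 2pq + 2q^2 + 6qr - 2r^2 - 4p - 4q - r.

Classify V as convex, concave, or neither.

V is quadratic, so its Hessian is the constant matrix H = [[6, -2, 0], [-2, 4, 6], [0, 6, -4]].
Leading principal minors: 6, 20, -296.
Neither pattern holds ⇒ H is indefinite ⇒ neither convex nor concave.

neither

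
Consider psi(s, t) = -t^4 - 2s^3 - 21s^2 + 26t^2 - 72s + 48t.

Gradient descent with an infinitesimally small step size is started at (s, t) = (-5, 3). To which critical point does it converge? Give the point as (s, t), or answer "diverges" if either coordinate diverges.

psi is separable, so gradient descent decouples: s follows -∂psi/∂s, t follows -∂psi/∂t.
∂psi/∂s = -6(s + 3)(s + 4); at s=-5 this is -12, so s increases.
∂psi/∂t = -4(t - 4)(t + 1)(t + 3); at t=3 this is 96, so t decreases.
s converges to its nearest critical value -4 (a local min of the s-part); t converges to -1. The iterate converges to (-4, -1).

(-4, -1)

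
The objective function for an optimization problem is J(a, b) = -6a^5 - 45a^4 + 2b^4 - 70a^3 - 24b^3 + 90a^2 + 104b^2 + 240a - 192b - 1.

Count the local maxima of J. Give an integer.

J separates as a function of a plus a function of b, so ∇J=0 decouples.
∂J/∂a = -30(a - 1)(a + 1)(a + 2)(a + 4) = 0 at a ∈ {-4, -2, -1, 1}; ∂J/∂b = 8(b - 4)(b - 3)(b - 2) = 0 at b ∈ {2, 3, 4}.
The Hessian is diagonal: diag(J_aa, J_bb). Second derivatives: J_aa(-4)=900, J_aa(-2)=-180, J_aa(-1)=180, J_aa(1)=-900; J_bb(2)=16, J_bb(3)=-8, J_bb(4)=16.
Local maxima occur where both diagonal entries negative: (-2, 3), (1, 3). Count: 2.

2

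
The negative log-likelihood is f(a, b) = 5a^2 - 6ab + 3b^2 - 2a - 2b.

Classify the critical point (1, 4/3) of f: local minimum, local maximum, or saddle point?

local minimum

The Hessian of f is constant: H = [[10, -6], [-6, 6]].
det(H) = 10·6 − (-6)² = 24.
det(H) > 0 and tr(H) = 16 > 0, so H is positive definite and the point is a local minimum.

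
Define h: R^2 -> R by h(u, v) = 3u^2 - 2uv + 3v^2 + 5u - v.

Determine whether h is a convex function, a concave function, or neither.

h is quadratic, so its Hessian is the constant matrix H = [[6, -2], [-2, 6]].
det(H) = 32, tr(H) = 12.
det(H) > 0 and tr(H) > 0, so H is positive definite everywhere: convex.

convex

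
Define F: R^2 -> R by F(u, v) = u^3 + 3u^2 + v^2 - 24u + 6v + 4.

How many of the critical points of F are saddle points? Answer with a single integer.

F separates as a function of u plus a function of v, so ∇F=0 decouples.
∂F/∂u = 3(u - 2)(u + 4) = 0 at u ∈ {-4, 2}; ∂F/∂v = 2(v + 3) = 0 at v ∈ {-3}.
The Hessian is diagonal: diag(F_uu, F_vv). Second derivatives: F_uu(-4)=-18, F_uu(2)=18; F_vv(-3)=2.
Saddle points occur where the two diagonal entries have opposite signs: (-4, -3). Count: 1.

1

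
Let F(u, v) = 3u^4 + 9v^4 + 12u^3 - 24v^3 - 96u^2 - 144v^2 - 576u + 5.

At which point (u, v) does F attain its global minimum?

(4, 4)

F(u,v) separates as P(u) + Q(v) + 5, so its minimum is min P + min Q + 5.
P'(u) = 12(u - 4)(u + 3)(u + 4) vanishes at u ∈ {-4, -3, 4}; Q'(v) = 36v(v - 4)(v + 2) vanishes at v ∈ {-2, 0, 4}.
Local minima of P (where P''>0): P(-4)=768, P(4)=-2304. Local minima of Q: Q(-2)=-240, Q(4)=-1536.
So the global minimum of F is P(4) + Q(4) + 5 = -2304 − 1536 + 5 = -3835, attained at (4, 4).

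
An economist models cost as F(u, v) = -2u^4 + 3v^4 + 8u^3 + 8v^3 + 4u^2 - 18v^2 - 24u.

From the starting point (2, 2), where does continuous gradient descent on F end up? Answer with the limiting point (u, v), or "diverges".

F is separable, so gradient descent decouples: u follows -∂F/∂u, v follows -∂F/∂v.
∂F/∂u = -8(u - 3)(u - 1)(u + 1); at u=2 this is 24, so u decreases.
∂F/∂v = 12v(v - 1)(v + 3); at v=2 this is 120, so v decreases.
u converges to its nearest critical value 1 (a local min of the u-part); v converges to 1. The iterate converges to (1, 1).

(1, 1)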